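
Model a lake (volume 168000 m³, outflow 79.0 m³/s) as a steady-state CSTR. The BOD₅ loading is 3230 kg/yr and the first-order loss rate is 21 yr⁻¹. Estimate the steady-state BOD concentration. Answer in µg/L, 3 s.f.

Outflow Q = 79.0 m³/s × 3.156e+07 s/yr = 2.493e+09 m³/yr.
Steady-state CSTR mass balance: W = Q·C + k·V·C, so C = W/(Q + kV).
Q + kV = 2.493e+09 + 21·168000 = 2.497e+09 m³/yr.
C = 3230/2.497e+09 = 1.294e-06 kg/m³ = 0.001294 mg/L = 1.294 µg/L.

1.29 µg/L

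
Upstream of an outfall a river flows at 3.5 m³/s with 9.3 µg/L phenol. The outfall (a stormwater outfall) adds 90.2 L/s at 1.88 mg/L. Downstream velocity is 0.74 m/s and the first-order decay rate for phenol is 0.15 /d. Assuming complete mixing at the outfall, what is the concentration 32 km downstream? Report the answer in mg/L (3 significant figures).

0.0522 mg/L

90.2 L/s = 0.0902 m³/s.
9.3 µg/L = 0.0093 mg/L.
After complete mixing, C₀ = (0.0902·1.88 + 3.5·0.0093) / 3.59 = 0.0563 mg/L.
Travel time t = 3.2e+04 m / 0.74 m/s = 4.324e+04 s = 0.5005 d.
C = 0.0563·exp(−0.15·0.5005) = 0.0563·0.9277 = 0.05223 mg/L.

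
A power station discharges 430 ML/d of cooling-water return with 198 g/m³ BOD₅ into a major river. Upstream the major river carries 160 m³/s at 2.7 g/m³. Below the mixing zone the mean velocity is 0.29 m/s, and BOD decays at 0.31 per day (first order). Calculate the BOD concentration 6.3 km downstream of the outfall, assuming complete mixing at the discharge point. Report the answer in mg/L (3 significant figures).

430 ML/d = 4.977 m³/s.
After complete mixing, C₀ = (4.977·198 + 160·2.7) / 165 = 8.592 mg/L.
Travel time t = 6300 m / 0.29 m/s = 2.172e+04 s = 0.2514 d.
C = 8.592·exp(−0.31·0.2514) = 8.592·0.925 = 7.947 mg/L.

7.95 mg/L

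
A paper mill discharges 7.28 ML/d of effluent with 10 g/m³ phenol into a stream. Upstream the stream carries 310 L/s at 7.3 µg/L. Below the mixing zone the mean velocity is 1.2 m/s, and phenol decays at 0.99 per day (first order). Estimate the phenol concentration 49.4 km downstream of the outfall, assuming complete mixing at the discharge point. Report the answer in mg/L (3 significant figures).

1.34 mg/L

7.28 ML/d = 0.08426 m³/s.
310 L/s = 0.31 m³/s.
7.3 µg/L = 0.0073 mg/L.
After complete mixing, C₀ = (0.08426·10 + 0.31·0.0073) / 0.3943 = 2.143 mg/L.
Travel time t = 4.94e+04 m / 1.2 m/s = 4.117e+04 s = 0.4765 d.
C = 2.143·exp(−0.99·0.4765) = 2.143·0.6239 = 1.337 mg/L.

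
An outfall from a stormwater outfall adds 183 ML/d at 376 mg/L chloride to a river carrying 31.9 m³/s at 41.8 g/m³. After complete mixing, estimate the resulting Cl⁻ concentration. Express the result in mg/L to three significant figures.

183 ML/d = 2.118 m³/s.
Flow-weighted mixing gives C = (2.118·376 + 31.9·41.8) / (2.118 + 31.9) = 2130/34.02 = 62.61 mg/L.

62.6 mg/L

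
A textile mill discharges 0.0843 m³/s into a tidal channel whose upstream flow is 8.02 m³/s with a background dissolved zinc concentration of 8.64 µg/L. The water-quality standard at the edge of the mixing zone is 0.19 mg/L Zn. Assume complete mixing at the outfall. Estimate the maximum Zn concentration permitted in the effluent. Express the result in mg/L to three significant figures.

17.4 mg/L

8.64 µg/L = 0.00864 mg/L.
Mass balance: 0.19·8.104 = 0.0843·Cₑ + 8.02·0.00864.
Cₑ = (1.54 − 0.06929) / 0.0843 = 17.44 mg/L.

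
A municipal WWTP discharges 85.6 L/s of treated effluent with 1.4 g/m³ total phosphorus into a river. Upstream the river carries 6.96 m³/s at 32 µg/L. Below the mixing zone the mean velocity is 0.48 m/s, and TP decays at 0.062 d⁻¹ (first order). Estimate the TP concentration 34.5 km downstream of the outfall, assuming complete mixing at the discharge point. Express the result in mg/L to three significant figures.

0.0462 mg/L

85.6 L/s = 0.0856 m³/s.
32 µg/L = 0.032 mg/L.
After complete mixing, C₀ = (0.0856·1.4 + 6.96·0.032) / 7.046 = 0.04862 mg/L.
Travel time t = 3.45e+04 m / 0.48 m/s = 7.188e+04 s = 0.8319 d.
C = 0.04862·exp(−0.062·0.8319) = 0.04862·0.9497 = 0.04618 mg/L.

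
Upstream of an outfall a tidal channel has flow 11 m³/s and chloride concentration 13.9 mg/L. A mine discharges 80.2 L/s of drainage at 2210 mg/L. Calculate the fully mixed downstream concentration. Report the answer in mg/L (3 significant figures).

29.8 mg/L

80.2 L/s = 0.0802 m³/s.
By mass balance at complete mixing, C = (0.0802·2210 + 11·13.9) / (0.0802 + 11) = 330.1/11.08 = 29.8 mg/L.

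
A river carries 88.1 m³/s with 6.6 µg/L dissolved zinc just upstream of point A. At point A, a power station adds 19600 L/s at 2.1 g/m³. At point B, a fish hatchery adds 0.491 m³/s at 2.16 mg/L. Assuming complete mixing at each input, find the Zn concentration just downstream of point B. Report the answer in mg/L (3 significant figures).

6.6 µg/L = 0.0066 mg/L.
19600 L/s = 19.6 m³/s.
After input A: C = (88.1·0.0066 + 19.6·2.1) / 107.7 = 0.3876 mg/L.
After input B: C = (107.7·0.3876 + 0.491·2.16) / 108.2 = 0.3956 mg/L.

0.396 mg/L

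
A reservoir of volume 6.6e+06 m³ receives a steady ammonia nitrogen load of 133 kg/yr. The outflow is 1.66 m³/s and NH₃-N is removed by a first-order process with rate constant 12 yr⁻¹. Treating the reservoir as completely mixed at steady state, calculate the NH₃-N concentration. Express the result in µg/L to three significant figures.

1.01 µg/L

Outflow Q = 1.66 m³/s × 3.156e+07 s/yr = 5.239e+07 m³/yr.
Steady-state CSTR mass balance: W = Q·C + k·V·C, so C = W/(Q + kV).
Q + kV = 5.239e+07 + 12·6.6e+06 = 1.316e+08 m³/yr.
C = 133/1.316e+08 = 1.011e-06 kg/m³ = 0.001011 mg/L = 1.011 µg/L.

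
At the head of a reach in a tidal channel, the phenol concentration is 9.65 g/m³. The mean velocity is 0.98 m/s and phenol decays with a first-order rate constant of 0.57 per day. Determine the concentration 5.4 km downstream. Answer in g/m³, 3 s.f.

9.31 g/m³

Travel time t = 5.4 km / 0.98 m/s = 5400/0.98 = 5510 s = 0.06378 d.
First-order decay: C = 9.65·exp(−0.57·0.06378) = 9.65·0.9643 = 9.306 g/m³.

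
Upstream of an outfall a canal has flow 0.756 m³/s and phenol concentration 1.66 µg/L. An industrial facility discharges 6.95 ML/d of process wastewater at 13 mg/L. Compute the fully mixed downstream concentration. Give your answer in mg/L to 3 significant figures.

1.25 mg/L

6.95 ML/d = 0.08044 m³/s.
1.66 µg/L = 0.00166 mg/L.
Conservation of mass across the mixing zone: C = (0.08044·13 + 0.756·0.00166) / (0.08044 + 0.756) = 1.047/0.8364 = 1.252 mg/L.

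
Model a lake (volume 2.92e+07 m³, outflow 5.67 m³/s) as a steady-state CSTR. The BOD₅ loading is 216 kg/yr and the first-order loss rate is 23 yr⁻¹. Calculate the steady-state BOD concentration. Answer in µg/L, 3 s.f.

0.254 µg/L

Outflow Q = 5.67 m³/s × 3.156e+07 s/yr = 1.789e+08 m³/yr.
Steady-state CSTR mass balance: W = Q·C + k·V·C, so C = W/(Q + kV).
Q + kV = 1.789e+08 + 23·2.92e+07 = 8.505e+08 m³/yr.
C = 216/8.505e+08 = 2.54e-07 kg/m³ = 0.000254 mg/L = 0.254 µg/L.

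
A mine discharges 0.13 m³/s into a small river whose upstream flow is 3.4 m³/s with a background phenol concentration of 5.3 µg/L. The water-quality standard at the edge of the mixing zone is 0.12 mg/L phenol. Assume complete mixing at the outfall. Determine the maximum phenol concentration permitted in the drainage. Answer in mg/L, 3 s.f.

3.12 mg/L

5.3 µg/L = 0.0053 mg/L.
Mass balance: 0.12·3.53 = 0.13·Cₑ + 3.4·0.0053.
Cₑ = (0.4236 − 0.01802) / 0.13 = 3.12 mg/L.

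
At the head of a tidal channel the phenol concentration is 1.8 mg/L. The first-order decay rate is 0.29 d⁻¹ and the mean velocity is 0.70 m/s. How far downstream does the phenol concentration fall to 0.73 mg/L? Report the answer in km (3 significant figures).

188 km

From C = C₀·e^(−kt), t = ln(C₀/C)/k = ln(1.8/0.73)/0.29 = 0.9025/0.29 = 3.112 d.
Distance = v·t = 0.70 m/s × 2.689e+05 s = 1.882e+05 m = 188.2 km.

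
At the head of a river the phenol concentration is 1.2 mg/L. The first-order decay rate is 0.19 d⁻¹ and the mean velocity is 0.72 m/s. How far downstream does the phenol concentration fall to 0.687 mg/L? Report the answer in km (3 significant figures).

183 km

From C = C₀·e^(−kt), t = ln(C₀/C)/k = ln(1.2/0.687)/0.19 = 0.5577/0.19 = 2.935 d.
Distance = v·t = 0.72 m/s × 2.536e+05 s = 1.826e+05 m = 182.6 km.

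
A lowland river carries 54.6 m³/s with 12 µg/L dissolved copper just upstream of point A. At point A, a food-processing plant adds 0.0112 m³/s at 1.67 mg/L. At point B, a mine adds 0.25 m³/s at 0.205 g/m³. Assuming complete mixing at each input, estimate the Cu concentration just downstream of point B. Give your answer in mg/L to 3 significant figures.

0.0132 mg/L

12 µg/L = 0.012 mg/L.
After input A: C = (54.6·0.012 + 0.0112·1.67) / 54.61 = 0.01234 mg/L.
After input B: C = (54.61·0.01234 + 0.25·0.205) / 54.86 = 0.01322 mg/L.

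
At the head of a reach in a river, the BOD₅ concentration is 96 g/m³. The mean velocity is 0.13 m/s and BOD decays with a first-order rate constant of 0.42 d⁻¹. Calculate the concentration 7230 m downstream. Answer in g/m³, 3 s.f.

73.3 g/m³

Travel time t = 7230 m / 0.13 m/s = 7230/0.13 = 5.562e+04 s = 0.6437 d.
First-order decay: C = 96·exp(−0.42·0.6437) = 96·0.7631 = 73.26 g/m³.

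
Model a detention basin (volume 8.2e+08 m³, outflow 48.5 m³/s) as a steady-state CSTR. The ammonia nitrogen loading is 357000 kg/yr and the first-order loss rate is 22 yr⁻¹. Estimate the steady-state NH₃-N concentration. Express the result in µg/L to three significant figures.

18.2 µg/L

Outflow Q = 48.5 m³/s × 3.156e+07 s/yr = 1.531e+09 m³/yr.
Steady-state CSTR mass balance: W = Q·C + k·V·C, so C = W/(Q + kV).
Q + kV = 1.531e+09 + 22·8.2e+08 = 1.957e+10 m³/yr.
C = 357000/1.957e+10 = 1.824e-05 kg/m³ = 0.01824 mg/L = 18.24 µg/L.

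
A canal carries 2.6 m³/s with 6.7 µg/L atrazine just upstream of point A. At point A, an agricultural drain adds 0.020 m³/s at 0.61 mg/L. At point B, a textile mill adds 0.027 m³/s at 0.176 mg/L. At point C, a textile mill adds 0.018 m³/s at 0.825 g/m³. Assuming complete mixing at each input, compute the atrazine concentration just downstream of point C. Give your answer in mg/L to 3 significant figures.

6.7 µg/L = 0.0067 mg/L.
After input A: C = (2.6·0.0067 + 0.02·0.61) / 2.62 = 0.01131 mg/L.
After input B: C = (2.62·0.01131 + 0.027·0.176) / 2.647 = 0.01299 mg/L.
After input C: C = (2.647·0.01299 + 0.018·0.825) / 2.665 = 0.01847 mg/L.

0.0185 mg/L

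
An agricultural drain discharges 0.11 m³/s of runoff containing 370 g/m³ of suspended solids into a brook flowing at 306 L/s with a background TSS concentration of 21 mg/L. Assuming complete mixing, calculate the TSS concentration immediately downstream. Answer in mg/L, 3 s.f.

113 mg/L

306 L/s = 0.306 m³/s.
Conservation of mass across the mixing zone: C = (0.11·370 + 0.306·21) / (0.11 + 0.306) = 47.13/0.416 = 113.3 mg/L.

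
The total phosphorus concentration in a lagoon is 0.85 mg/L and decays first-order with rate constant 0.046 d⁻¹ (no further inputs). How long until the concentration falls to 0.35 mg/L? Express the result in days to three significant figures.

19.3 d

t = ln(C₀/C)/k = ln(0.85/0.35)/0.046 = 0.8873/0.046 = 19.29 d.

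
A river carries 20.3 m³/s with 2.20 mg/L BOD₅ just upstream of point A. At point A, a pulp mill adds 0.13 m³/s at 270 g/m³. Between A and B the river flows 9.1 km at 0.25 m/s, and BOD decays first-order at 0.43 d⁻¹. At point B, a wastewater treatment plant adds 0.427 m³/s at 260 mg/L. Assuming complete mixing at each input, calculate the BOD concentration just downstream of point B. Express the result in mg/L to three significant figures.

After input A: C = (20.3·2.2 + 0.13·270) / 20.43 = 3.904 mg/L.
Over the 9.1 km reach to input B (t = 3.64e+04 s = 0.4213 d), decay gives C = 3.904·exp(−0.43·0.4213) = 3.257 mg/L.
After input B: C = (20.43·3.257 + 0.427·260) / 20.86 = 8.513 mg/L.

8.51 mg/L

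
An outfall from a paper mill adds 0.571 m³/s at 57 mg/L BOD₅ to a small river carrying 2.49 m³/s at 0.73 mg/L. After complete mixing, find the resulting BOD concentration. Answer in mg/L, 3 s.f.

Conservation of mass across the mixing zone: C = (0.571·57 + 2.49·0.73) / (0.571 + 2.49) = 34.36/3.061 = 11.23 mg/L.

11.2 mg/L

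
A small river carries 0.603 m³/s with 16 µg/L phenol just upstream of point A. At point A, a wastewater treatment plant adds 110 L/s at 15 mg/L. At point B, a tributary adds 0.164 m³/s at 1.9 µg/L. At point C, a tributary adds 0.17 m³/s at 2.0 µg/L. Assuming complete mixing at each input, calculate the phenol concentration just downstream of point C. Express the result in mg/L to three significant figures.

1.59 mg/L

16 µg/L = 0.016 mg/L.
110 L/s = 0.11 m³/s.
After input A: C = (0.603·0.016 + 0.11·15) / 0.713 = 2.328 mg/L.
1.9 µg/L = 0.0019 mg/L.
After input B: C = (0.713·2.328 + 0.164·0.0019) / 0.877 = 1.893 mg/L.
2.0 µg/L = 0.002 mg/L.
After input C: C = (0.877·1.893 + 0.17·0.002) / 1.047 = 1.586 mg/L.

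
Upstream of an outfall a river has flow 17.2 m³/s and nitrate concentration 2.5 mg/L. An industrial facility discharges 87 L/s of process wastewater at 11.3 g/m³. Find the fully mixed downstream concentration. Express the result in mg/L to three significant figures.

2.54 mg/L

87 L/s = 0.087 m³/s.
By mass balance at complete mixing, C = (0.087·11.3 + 17.2·2.5) / (0.087 + 17.2) = 43.98/17.29 = 2.544 mg/L.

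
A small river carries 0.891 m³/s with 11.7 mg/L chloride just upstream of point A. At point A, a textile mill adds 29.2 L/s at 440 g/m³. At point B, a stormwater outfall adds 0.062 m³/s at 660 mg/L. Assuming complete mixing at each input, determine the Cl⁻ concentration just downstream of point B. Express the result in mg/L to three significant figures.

65.4 mg/L

29.2 L/s = 0.0292 m³/s.
After input A: C = (0.891·11.7 + 0.0292·440) / 0.9202 = 25.29 mg/L.
After input B: C = (0.9202·25.29 + 0.062·660) / 0.9822 = 65.36 mg/L.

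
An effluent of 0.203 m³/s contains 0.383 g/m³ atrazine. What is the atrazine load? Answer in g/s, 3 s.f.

0.0777 g/s

Mass flux = Q·C = 0.203 m³/s × 0.383 g/m³ = 0.07775 g/s.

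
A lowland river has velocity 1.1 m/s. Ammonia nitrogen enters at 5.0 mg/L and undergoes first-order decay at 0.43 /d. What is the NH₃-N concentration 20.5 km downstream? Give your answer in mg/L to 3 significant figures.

Travel time t = 20.5 km / 1.1 m/s = 2.05e+04/1.1 = 1.864e+04 s = 0.2157 d.
First-order decay: C = 5.0·exp(−0.43·0.2157) = 5.0·0.9114 = 4.557 mg/L.

4.56 mg/L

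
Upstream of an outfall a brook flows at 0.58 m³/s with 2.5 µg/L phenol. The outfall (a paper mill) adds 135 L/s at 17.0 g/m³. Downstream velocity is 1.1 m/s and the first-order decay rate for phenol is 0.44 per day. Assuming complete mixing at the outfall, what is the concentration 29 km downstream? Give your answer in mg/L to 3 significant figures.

2.81 mg/L

135 L/s = 0.135 m³/s.
2.5 µg/L = 0.0025 mg/L.
After complete mixing, C₀ = (0.135·17 + 0.58·0.0025) / 0.715 = 3.212 mg/L.
Travel time t = 2.9e+04 m / 1.1 m/s = 2.636e+04 s = 0.3051 d.
C = 3.212·exp(−0.44·0.3051) = 3.212·0.8744 = 2.808 mg/L.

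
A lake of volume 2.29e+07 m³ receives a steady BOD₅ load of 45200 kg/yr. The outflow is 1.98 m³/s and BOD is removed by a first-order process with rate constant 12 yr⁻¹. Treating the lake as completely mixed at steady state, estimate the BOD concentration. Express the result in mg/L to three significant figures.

Outflow Q = 1.98 m³/s × 3.156e+07 s/yr = 6.248e+07 m³/yr.
Steady-state CSTR mass balance: W = Q·C + k·V·C, so C = W/(Q + kV).
Q + kV = 6.248e+07 + 12·2.29e+07 = 3.373e+08 m³/yr.
C = 45200/3.373e+08 = 0.000134 kg/m³ = 0.134 mg/L.

0.134 mg/L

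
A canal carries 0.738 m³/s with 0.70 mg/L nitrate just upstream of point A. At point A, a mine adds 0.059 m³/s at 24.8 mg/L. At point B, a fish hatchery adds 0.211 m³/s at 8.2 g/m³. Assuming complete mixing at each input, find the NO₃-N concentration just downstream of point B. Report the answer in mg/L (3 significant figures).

After input A: C = (0.738·0.7 + 0.059·24.8) / 0.797 = 2.484 mg/L.
After input B: C = (0.797·2.484 + 0.211·8.2) / 1.008 = 3.681 mg/L.

3.68 mg/L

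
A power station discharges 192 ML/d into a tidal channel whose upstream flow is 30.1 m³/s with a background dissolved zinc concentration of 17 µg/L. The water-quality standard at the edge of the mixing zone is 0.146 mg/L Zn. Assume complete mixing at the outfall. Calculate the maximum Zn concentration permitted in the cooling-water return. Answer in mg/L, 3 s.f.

192 ML/d = 2.222 m³/s.
17 µg/L = 0.017 mg/L.
Mass balance: 0.146·32.32 = 2.222·Cₑ + 30.1·0.017.
Cₑ = (4.719 − 0.5117) / 2.222 = 1.893 mg/L.

1.89 mg/L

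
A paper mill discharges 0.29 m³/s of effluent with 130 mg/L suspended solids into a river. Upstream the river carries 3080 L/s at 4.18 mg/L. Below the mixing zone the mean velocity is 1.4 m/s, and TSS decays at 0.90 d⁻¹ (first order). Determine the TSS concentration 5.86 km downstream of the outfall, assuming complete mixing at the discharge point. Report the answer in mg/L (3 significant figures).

3080 L/s = 3.08 m³/s.
After complete mixing, C₀ = (0.29·130 + 3.08·4.18) / 3.37 = 15.01 mg/L.
Travel time t = 5860 m / 1.4 m/s = 4186 s = 0.04845 d.
C = 15.01·exp(−0.90·0.04845) = 15.01·0.9573 = 14.37 mg/L.

14.4 mg/L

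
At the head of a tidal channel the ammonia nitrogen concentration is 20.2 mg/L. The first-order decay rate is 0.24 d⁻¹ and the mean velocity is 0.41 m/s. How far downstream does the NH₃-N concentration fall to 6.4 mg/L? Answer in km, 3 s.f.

From C = C₀·e^(−kt), t = ln(C₀/C)/k = ln(20.2/6.4)/0.24 = 1.149/0.24 = 4.789 d.
Distance = v·t = 0.41 m/s × 4.138e+05 s = 1.696e+05 m = 169.6 km.

170 km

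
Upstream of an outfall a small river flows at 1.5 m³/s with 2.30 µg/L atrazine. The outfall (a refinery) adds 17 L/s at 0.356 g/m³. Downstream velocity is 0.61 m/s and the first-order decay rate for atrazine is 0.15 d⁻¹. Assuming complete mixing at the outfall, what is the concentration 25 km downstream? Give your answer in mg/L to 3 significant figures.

17 L/s = 0.017 m³/s.
2.30 µg/L = 0.0023 mg/L.
After complete mixing, C₀ = (0.017·0.356 + 1.5·0.0023) / 1.517 = 0.006264 mg/L.
Travel time t = 2.5e+04 m / 0.61 m/s = 4.098e+04 s = 0.4743 d.
C = 0.006264·exp(−0.15·0.4743) = 0.006264·0.9313 = 0.005833 mg/L.

0.00583 mg/L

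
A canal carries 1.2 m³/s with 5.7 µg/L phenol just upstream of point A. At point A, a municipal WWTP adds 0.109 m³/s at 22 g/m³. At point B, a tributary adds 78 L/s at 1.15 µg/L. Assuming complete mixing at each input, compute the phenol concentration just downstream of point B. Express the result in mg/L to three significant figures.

1.73 mg/L

5.7 µg/L = 0.0057 mg/L.
After input A: C = (1.2·0.0057 + 0.109·22) / 1.309 = 1.837 mg/L.
78 L/s = 0.078 m³/s.
1.15 µg/L = 0.00115 mg/L.
After input B: C = (1.309·1.837 + 0.078·0.00115) / 1.387 = 1.734 mg/L.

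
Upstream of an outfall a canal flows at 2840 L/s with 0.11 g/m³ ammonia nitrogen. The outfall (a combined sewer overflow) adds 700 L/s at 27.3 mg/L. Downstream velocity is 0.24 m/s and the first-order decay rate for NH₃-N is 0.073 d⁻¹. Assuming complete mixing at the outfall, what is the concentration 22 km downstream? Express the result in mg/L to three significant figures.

5.08 mg/L

700 L/s = 0.7 m³/s.
2840 L/s = 2.84 m³/s.
After complete mixing, C₀ = (0.7·27.3 + 2.84·0.11) / 3.54 = 5.487 mg/L.
Travel time t = 2.2e+04 m / 0.24 m/s = 9.167e+04 s = 1.061 d.
C = 5.487·exp(−0.073·1.061) = 5.487·0.9255 = 5.078 mg/L.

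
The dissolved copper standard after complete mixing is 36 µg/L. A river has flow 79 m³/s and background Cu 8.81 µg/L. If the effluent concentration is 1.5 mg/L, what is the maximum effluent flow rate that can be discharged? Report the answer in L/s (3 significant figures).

1470 L/s

8.81 µg/L = 0.00881 mg/L.
36 µg/L = 0.036 mg/L.
Mass balance at complete mixing: C_std·(Q_w + Q_r) = Q_w·C_e + Q_r·C_b.
Rearranging, Q_w = Q_r·(C_std − C_b)/(C_e − C_std) = 79·(0.036 − 0.00881) / (1.5 − 0.036) = 1.467 m³/s.
= 1467 L/s.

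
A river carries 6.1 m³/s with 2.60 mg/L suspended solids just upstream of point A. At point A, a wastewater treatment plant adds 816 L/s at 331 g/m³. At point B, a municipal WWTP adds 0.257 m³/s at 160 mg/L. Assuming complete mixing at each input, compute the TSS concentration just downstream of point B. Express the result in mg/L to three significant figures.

45.6 mg/L

816 L/s = 0.816 m³/s.
After input A: C = (6.1·2.6 + 0.816·331) / 6.916 = 41.35 mg/L.
After input B: C = (6.916·41.35 + 0.257·160) / 7.173 = 45.6 mg/L.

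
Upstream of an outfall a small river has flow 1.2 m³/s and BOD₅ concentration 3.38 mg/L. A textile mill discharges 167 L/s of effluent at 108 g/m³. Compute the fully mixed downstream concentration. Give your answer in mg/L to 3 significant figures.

167 L/s = 0.167 m³/s.
Conservation of mass across the mixing zone: C = (0.167·108 + 1.2·3.38) / (0.167 + 1.2) = 22.09/1.367 = 16.16 mg/L.

16.2 mg/L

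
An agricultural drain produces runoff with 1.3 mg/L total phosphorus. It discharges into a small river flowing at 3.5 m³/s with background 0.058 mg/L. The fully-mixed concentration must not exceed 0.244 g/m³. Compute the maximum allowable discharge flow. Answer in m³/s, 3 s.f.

0.616 m³/s

Mass balance at complete mixing: C_std·(Q_w + Q_r) = Q_w·C_e + Q_r·C_b.
Rearranging, Q_w = Q_r·(C_std − C_b)/(C_e − C_std) = 3.5·(0.244 − 0.058) / (1.3 − 0.244) = 0.6165 m³/s.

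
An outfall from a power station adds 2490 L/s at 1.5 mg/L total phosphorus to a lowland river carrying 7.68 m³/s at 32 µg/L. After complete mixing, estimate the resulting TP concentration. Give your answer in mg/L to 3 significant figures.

2490 L/s = 2.49 m³/s.
32 µg/L = 0.032 mg/L.
Conservation of mass across the mixing zone: C = (2.49·1.5 + 7.68·0.032) / (2.49 + 7.68) = 3.981/10.17 = 0.3914 mg/L.

0.391 mg/L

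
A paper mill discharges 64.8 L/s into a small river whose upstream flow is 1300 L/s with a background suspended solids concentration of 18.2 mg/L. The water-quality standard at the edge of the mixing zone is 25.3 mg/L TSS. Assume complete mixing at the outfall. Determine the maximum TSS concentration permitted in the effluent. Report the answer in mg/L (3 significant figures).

64.8 L/s = 0.0648 m³/s.
1300 L/s = 1.3 m³/s.
Mass balance: 25.3·1.365 = 0.0648·Cₑ + 1.3·18.2.
Cₑ = (34.53 − 23.66) / 0.0648 = 167.7 mg/L.

168 mg/L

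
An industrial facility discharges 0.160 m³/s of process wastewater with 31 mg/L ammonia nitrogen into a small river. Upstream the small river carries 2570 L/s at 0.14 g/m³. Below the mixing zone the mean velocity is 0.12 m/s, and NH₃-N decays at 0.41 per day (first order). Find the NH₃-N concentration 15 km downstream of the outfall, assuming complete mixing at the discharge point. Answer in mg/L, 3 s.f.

2570 L/s = 2.57 m³/s.
After complete mixing, C₀ = (0.16·31 + 2.57·0.14) / 2.73 = 1.949 mg/L.
Travel time t = 1.5e+04 m / 0.12 m/s = 1.25e+05 s = 1.447 d.
C = 1.949·exp(−0.41·1.447) = 1.949·0.5526 = 1.077 mg/L.

1.08 mg/L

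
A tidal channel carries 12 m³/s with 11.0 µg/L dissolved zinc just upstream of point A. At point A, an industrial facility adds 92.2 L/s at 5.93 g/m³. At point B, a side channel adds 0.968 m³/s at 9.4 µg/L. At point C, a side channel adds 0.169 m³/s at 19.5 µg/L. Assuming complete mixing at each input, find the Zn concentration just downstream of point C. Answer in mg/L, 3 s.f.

11.0 µg/L = 0.011 mg/L.
92.2 L/s = 0.0922 m³/s.
After input A: C = (12·0.011 + 0.0922·5.93) / 12.09 = 0.05613 mg/L.
9.4 µg/L = 0.0094 mg/L.
After input B: C = (12.09·0.05613 + 0.968·0.0094) / 13.06 = 0.05267 mg/L.
19.5 µg/L = 0.0195 mg/L.
After input C: C = (13.06·0.05267 + 0.169·0.0195) / 13.23 = 0.05224 mg/L.

0.0522 mg/L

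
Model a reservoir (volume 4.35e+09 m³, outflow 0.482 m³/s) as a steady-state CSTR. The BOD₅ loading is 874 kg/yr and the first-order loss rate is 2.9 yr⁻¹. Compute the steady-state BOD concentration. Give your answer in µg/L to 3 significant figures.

0.0692 µg/L

Outflow Q = 0.482 m³/s × 3.156e+07 s/yr = 1.521e+07 m³/yr.
Steady-state CSTR mass balance: W = Q·C + k·V·C, so C = W/(Q + kV).
Q + kV = 1.521e+07 + 2.9·4.35e+09 = 1.263e+10 m³/yr.
C = 874/1.263e+10 = 6.92e-08 kg/m³ = 6.92e-05 mg/L = 0.0692 µg/L.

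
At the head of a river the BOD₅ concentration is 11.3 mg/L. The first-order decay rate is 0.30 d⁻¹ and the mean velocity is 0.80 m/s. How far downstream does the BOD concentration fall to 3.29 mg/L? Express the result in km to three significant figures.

From C = C₀·e^(−kt), t = ln(C₀/C)/k = ln(11.3/3.29)/0.30 = 1.234/0.30 = 4.113 d.
Distance = v·t = 0.80 m/s × 3.554e+05 s = 2.843e+05 m = 284.3 km.

284 km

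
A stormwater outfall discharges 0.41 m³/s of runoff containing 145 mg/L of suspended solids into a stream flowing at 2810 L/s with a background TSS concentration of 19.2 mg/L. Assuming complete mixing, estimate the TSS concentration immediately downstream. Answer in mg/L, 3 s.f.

35.2 mg/L

2810 L/s = 2.81 m³/s.
Conservation of mass across the mixing zone: C = (0.41·145 + 2.81·19.2) / (0.41 + 2.81) = 113.4/3.22 = 35.22 mg/L.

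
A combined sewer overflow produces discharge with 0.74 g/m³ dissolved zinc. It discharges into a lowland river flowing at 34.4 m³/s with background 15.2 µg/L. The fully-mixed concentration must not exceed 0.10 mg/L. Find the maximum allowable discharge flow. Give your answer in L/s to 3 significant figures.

4560 L/s

15.2 µg/L = 0.0152 mg/L.
Mass balance at complete mixing: C_std·(Q_w + Q_r) = Q_w·C_e + Q_r·C_b.
Rearranging, Q_w = Q_r·(C_std − C_b)/(C_e − C_std) = 34.4·(0.1 − 0.0152) / (0.74 − 0.1) = 4.558 m³/s.
= 4558 L/s.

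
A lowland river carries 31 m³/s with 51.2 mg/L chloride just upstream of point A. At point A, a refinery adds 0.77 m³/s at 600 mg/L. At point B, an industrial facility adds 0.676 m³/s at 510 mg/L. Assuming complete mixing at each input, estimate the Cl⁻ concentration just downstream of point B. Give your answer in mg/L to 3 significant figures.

73.8 mg/L

After input A: C = (31·51.2 + 0.77·600) / 31.77 = 64.5 mg/L.
After input B: C = (31.77·64.5 + 0.676·510) / 32.45 = 73.78 mg/L.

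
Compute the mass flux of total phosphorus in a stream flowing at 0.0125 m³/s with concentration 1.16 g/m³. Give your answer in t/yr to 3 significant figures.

Mass flux = Q·C = 0.0125 m³/s × 1.16 g/m³ = 0.0145 g/s.
= 0.0145 g/s × 31.56 = 0.4576 t/yr.

0.458 t/yr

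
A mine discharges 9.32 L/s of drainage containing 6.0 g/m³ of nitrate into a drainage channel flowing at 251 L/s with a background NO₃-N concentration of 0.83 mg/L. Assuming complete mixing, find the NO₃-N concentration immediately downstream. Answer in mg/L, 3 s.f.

9.32 L/s = 0.00932 m³/s.
251 L/s = 0.251 m³/s.
By mass balance at complete mixing, C = (0.00932·6 + 0.251·0.83) / (0.00932 + 0.251) = 0.2642/0.2603 = 1.015 mg/L.

1.02 mg/L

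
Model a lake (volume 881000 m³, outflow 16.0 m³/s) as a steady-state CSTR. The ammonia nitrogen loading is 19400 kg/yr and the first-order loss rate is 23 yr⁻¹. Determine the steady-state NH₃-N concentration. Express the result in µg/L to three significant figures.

Outflow Q = 16.0 m³/s × 3.156e+07 s/yr = 5.049e+08 m³/yr.
Steady-state CSTR mass balance: W = Q·C + k·V·C, so C = W/(Q + kV).
Q + kV = 5.049e+08 + 23·881000 = 5.252e+08 m³/yr.
C = 19400/5.252e+08 = 3.694e-05 kg/m³ = 0.03694 mg/L = 36.94 µg/L.

36.9 µg/L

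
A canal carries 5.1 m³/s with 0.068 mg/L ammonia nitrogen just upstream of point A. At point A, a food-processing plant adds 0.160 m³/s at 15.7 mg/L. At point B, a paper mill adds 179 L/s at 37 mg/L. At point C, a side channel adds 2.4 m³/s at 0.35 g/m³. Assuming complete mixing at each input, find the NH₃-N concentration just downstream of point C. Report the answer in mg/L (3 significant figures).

1.32 mg/L

After input A: C = (5.1·0.068 + 0.16·15.7) / 5.26 = 0.5435 mg/L.
179 L/s = 0.179 m³/s.
After input B: C = (5.26·0.5435 + 0.179·37) / 5.439 = 1.743 mg/L.
After input C: C = (5.439·1.743 + 2.4·0.35) / 7.839 = 1.317 mg/L.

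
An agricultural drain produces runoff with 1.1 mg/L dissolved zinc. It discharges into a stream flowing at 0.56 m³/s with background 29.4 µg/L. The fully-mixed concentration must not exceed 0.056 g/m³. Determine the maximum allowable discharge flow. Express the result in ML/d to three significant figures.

29.4 µg/L = 0.0294 mg/L.
Mass balance at complete mixing: C_std·(Q_w + Q_r) = Q_w·C_e + Q_r·C_b.
Rearranging, Q_w = Q_r·(C_std − C_b)/(C_e − C_std) = 0.56·(0.056 − 0.0294) / (1.1 − 0.056) = 0.01427 m³/s.
= 1.233 ML/d.

1.23 ML/d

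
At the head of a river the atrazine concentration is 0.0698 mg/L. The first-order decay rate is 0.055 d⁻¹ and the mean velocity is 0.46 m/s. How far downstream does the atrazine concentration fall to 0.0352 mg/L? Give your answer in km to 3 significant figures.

495 km

From C = C₀·e^(−kt), t = ln(C₀/C)/k = ln(0.0698/0.0352)/0.055 = 0.6846/0.055 = 12.45 d.
Distance = v·t = 0.46 m/s × 1.075e+06 s = 4.947e+05 m = 494.7 km.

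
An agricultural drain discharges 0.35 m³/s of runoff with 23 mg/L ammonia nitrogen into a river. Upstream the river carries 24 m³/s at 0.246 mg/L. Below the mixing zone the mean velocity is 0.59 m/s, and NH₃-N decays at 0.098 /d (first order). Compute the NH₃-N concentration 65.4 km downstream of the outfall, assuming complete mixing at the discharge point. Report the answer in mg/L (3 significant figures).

After complete mixing, C₀ = (0.35·23 + 24·0.246) / 24.35 = 0.5731 mg/L.
Travel time t = 6.54e+04 m / 0.59 m/s = 1.108e+05 s = 1.283 d.
C = 0.5731·exp(−0.098·1.283) = 0.5731·0.8819 = 0.5054 mg/L.

0.505 mg/L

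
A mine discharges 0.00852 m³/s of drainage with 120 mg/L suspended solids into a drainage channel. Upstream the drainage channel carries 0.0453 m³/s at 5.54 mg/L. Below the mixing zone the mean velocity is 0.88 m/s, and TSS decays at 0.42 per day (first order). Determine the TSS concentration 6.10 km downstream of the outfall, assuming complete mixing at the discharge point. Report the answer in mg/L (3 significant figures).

After complete mixing, C₀ = (0.00852·120 + 0.0453·5.54) / 0.05382 = 23.66 mg/L.
Travel time t = 6100 m / 0.88 m/s = 6932 s = 0.08023 d.
C = 23.66·exp(−0.42·0.08023) = 23.66·0.9669 = 22.88 mg/L.

22.9 mg/L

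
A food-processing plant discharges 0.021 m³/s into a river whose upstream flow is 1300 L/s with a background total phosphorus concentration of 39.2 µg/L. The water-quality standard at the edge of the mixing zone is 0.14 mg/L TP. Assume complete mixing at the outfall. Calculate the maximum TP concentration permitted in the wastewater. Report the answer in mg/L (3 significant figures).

1300 L/s = 1.3 m³/s.
39.2 µg/L = 0.0392 mg/L.
Mass balance: 0.14·1.321 = 0.021·Cₑ + 1.3·0.0392.
Cₑ = (0.1849 − 0.05096) / 0.021 = 6.38 mg/L.

6.38 mg/L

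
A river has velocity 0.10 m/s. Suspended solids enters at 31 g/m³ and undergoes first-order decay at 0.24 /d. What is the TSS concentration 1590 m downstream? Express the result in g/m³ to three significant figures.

29.7 g/m³

Travel time t = 1590 m / 0.10 m/s = 1590/0.10 = 1.59e+04 s = 0.184 d.
First-order decay: C = 31·exp(−0.24·0.184) = 31·0.9568 = 29.66 g/m³.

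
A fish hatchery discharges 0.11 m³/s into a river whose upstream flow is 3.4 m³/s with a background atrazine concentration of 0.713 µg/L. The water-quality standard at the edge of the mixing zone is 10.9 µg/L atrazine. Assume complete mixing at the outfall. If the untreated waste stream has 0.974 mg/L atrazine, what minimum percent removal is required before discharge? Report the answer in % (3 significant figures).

66.6 %

0.713 µg/L = 0.000713 mg/L.
10.9 µg/L = 0.0109 mg/L.
Mass balance: 0.0109·3.51 = 0.11·Cₑ + 3.4·0.000713.
Cₑ = (0.03826 − 0.002424) / 0.11 = 0.3258 mg/L.
Required removal = 1 − 0.3258/0.974 = 66.55 %.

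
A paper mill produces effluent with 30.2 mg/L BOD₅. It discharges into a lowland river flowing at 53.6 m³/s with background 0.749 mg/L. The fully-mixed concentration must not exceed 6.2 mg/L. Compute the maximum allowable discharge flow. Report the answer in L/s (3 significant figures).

12200 L/s

Mass balance at complete mixing: C_std·(Q_w + Q_r) = Q_w·C_e + Q_r·C_b.
Rearranging, Q_w = Q_r·(C_std − C_b)/(C_e − C_std) = 53.6·(6.2 − 0.749) / (30.2 − 6.2) = 12.17 m³/s.
= 1.217e+04 L/s.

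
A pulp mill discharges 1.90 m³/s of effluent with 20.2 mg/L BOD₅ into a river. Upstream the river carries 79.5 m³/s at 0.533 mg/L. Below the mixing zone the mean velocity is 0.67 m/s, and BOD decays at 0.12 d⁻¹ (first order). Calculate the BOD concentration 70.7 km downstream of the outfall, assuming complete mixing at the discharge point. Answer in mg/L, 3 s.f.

0.857 mg/L

After complete mixing, C₀ = (1.9·20.2 + 79.5·0.533) / 81.4 = 0.9921 mg/L.
Travel time t = 7.07e+04 m / 0.67 m/s = 1.055e+05 s = 1.221 d.
C = 0.9921·exp(−0.12·1.221) = 0.9921·0.8637 = 0.8568 mg/L.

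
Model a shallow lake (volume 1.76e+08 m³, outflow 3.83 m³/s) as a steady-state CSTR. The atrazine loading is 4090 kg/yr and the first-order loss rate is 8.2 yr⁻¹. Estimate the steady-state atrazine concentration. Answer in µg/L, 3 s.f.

Outflow Q = 3.83 m³/s × 3.156e+07 s/yr = 1.209e+08 m³/yr.
Steady-state CSTR mass balance: W = Q·C + k·V·C, so C = W/(Q + kV).
Q + kV = 1.209e+08 + 8.2·1.76e+08 = 1.564e+09 m³/yr.
C = 4090/1.564e+09 = 2.615e-06 kg/m³ = 0.002615 mg/L = 2.615 µg/L.

2.61 µg/L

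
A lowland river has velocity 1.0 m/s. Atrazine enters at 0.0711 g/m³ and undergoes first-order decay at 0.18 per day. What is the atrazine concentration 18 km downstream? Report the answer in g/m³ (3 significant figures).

Travel time t = 18 km / 1.0 m/s = 1.8e+04/1.0 = 1.8e+04 s = 0.2083 d.
First-order decay: C = 0.0711·exp(−0.18·0.2083) = 0.0711·0.9632 = 0.06848 g/m³.

0.0685 g/m³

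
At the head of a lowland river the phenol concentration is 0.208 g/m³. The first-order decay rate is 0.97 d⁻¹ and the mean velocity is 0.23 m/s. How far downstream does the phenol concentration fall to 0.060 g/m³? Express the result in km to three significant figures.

25.5 km

From C = C₀·e^(−kt), t = ln(C₀/C)/k = ln(0.208/0.060)/0.97 = 1.243/0.97 = 1.282 d.
Distance = v·t = 0.23 m/s × 1.107e+05 s = 2.547e+04 m = 25.47 km.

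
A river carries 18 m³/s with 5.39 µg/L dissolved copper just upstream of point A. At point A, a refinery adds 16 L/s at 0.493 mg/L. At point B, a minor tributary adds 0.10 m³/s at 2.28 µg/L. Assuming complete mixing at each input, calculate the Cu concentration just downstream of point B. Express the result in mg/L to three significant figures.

5.39 µg/L = 0.00539 mg/L.
16 L/s = 0.016 m³/s.
After input A: C = (18·0.00539 + 0.016·0.493) / 18.02 = 0.005823 mg/L.
2.28 µg/L = 0.00228 mg/L.
After input B: C = (18.02·0.005823 + 0.1·0.00228) / 18.12 = 0.005803 mg/L.

0.00580 mg/L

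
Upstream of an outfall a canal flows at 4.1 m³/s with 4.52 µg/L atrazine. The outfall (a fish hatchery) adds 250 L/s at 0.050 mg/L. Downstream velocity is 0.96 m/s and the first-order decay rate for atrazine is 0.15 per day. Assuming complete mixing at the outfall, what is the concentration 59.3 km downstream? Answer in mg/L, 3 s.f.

250 L/s = 0.25 m³/s.
4.52 µg/L = 0.00452 mg/L.
After complete mixing, C₀ = (0.25·0.05 + 4.1·0.00452) / 4.35 = 0.007134 mg/L.
Travel time t = 5.93e+04 m / 0.96 m/s = 6.177e+04 s = 0.7149 d.
C = 0.007134·exp(−0.15·0.7149) = 0.007134·0.8983 = 0.006408 mg/L.

0.00641 mg/L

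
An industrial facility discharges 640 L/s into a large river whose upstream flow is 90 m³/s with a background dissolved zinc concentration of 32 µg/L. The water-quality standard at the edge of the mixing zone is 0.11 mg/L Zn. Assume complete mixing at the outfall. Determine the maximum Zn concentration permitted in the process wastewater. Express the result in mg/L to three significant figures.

11.1 mg/L

640 L/s = 0.64 m³/s.
32 µg/L = 0.032 mg/L.
Mass balance: 0.11·90.64 = 0.64·Cₑ + 90·0.032.
Cₑ = (9.97 − 2.88) / 0.64 = 11.08 mg/L.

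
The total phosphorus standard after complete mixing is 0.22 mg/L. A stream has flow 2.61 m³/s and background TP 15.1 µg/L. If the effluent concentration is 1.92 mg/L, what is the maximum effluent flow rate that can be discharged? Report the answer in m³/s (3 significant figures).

15.1 µg/L = 0.0151 mg/L.
Mass balance at complete mixing: C_std·(Q_w + Q_r) = Q_w·C_e + Q_r·C_b.
Rearranging, Q_w = Q_r·(C_std − C_b)/(C_e − C_std) = 2.61·(0.22 − 0.0151) / (1.92 − 0.22) = 0.3146 m³/s.

0.315 m³/s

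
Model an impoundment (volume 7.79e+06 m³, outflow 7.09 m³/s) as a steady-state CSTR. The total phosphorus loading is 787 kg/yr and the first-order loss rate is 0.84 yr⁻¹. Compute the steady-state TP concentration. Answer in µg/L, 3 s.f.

3.42 µg/L

Outflow Q = 7.09 m³/s × 3.156e+07 s/yr = 2.237e+08 m³/yr.
Steady-state CSTR mass balance: W = Q·C + k·V·C, so C = W/(Q + kV).
Q + kV = 2.237e+08 + 0.84·7.79e+06 = 2.303e+08 m³/yr.
C = 787/2.303e+08 = 3.417e-06 kg/m³ = 0.003417 mg/L = 3.417 µg/L.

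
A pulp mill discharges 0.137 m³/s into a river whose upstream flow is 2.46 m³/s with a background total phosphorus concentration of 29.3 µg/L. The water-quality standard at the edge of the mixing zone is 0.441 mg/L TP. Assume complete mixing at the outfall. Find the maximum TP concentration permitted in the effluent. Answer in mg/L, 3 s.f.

29.3 µg/L = 0.0293 mg/L.
Mass balance: 0.441·2.597 = 0.137·Cₑ + 2.46·0.0293.
Cₑ = (1.145 − 0.07208) / 0.137 = 7.834 mg/L.

7.83 mg/L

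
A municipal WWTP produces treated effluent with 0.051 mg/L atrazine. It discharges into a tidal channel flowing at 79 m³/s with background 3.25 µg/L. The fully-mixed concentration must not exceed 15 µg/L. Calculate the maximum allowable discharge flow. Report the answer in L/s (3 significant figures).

25800 L/s

3.25 µg/L = 0.00325 mg/L.
15 µg/L = 0.015 mg/L.
Mass balance at complete mixing: C_std·(Q_w + Q_r) = Q_w·C_e + Q_r·C_b.
Rearranging, Q_w = Q_r·(C_std − C_b)/(C_e − C_std) = 79·(0.015 − 0.00325) / (0.051 − 0.015) = 25.78 m³/s.
= 2.578e+04 L/s.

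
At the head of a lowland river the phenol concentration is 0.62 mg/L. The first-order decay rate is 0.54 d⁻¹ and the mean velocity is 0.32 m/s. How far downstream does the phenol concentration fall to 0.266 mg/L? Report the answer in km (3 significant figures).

43.3 km

From C = C₀·e^(−kt), t = ln(C₀/C)/k = ln(0.62/0.266)/0.54 = 0.8462/0.54 = 1.567 d.
Distance = v·t = 0.32 m/s × 1.354e+05 s = 4.333e+04 m = 43.33 km.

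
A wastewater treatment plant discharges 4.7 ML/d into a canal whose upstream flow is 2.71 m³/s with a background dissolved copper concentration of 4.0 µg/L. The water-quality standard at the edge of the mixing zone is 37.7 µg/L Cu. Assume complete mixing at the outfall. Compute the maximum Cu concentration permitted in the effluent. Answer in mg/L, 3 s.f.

4.7 ML/d = 0.0544 m³/s.
4.0 µg/L = 0.004 mg/L.
37.7 µg/L = 0.0377 mg/L.
Mass balance: 0.0377·2.764 = 0.0544·Cₑ + 2.71·0.004.
Cₑ = (0.1042 − 0.01084) / 0.0544 = 1.717 mg/L.

1.72 mg/L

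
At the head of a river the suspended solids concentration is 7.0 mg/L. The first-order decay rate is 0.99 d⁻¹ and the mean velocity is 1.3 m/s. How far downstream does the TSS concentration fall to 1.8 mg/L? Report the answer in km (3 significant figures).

154 km

From C = C₀·e^(−kt), t = ln(C₀/C)/k = ln(7.0/1.8)/0.99 = 1.358/0.99 = 1.372 d.
Distance = v·t = 1.3 m/s × 1.185e+05 s = 1.541e+05 m = 154.1 km.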